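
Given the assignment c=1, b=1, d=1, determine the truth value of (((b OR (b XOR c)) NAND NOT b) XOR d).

Substituting: (((1 OR (1 XOR 1)) NAND NOT 1) XOR 1)
= 0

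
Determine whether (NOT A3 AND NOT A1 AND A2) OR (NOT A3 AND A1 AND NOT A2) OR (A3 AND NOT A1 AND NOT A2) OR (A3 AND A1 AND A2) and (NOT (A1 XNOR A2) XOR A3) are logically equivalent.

Yes, they are equivalent — the two output columns agree on all 8 assignments:
A3 | A1 | A2 | Expression 1 | Expression 2
------------------------------------------
0 | 0 | 0 | 0 | 0
0 | 0 | 1 | 1 | 1
0 | 1 | 0 | 1 | 1
0 | 1 | 1 | 0 | 0
1 | 0 | 0 | 1 | 1
1 | 0 | 1 | 0 | 0
1 | 1 | 0 | 0 | 0
1 | 1 | 1 | 1 | 1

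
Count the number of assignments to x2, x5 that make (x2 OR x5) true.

Satisfying assignments: (0,1), (1,0), (1,1)
Count: 3 out of 4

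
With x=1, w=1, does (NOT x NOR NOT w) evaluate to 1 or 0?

Substituting: (NOT 1 NOR NOT 1)
= 1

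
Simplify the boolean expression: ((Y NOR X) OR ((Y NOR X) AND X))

By absorption (E OR (E AND v) = E):
= (Y NOR X)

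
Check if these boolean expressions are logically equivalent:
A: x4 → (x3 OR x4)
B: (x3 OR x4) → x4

No, Converse is not equivalent to original (counterexample: x4=0, x3=1)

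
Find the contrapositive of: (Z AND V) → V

Contrapositive: NOT V → NOT (Z AND V)
Note: A statement and its contrapositive are logically equivalent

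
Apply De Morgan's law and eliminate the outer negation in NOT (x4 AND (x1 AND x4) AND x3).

NOT x4 OR NOT (x1 AND x4) OR NOT x3
De Morgan's: NOT(AND of terms) = OR of negations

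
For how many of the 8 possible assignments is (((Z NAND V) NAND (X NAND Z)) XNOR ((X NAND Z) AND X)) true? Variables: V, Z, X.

Satisfying assignments: (0,0,0), (0,1,0), (1,0,0)
Count: 3 out of 8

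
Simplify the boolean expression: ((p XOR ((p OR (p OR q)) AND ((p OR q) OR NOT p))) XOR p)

By XOR self-cancellation ((E XOR v) XOR v = E) then distribution ((E OR v) AND (E OR NOT v) = E):
= (p OR q)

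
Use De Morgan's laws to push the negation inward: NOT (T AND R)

NOT T OR NOT R
De Morgan's: NOT(AND of terms) = OR of negations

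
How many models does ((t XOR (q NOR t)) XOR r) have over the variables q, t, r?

Satisfying assignments: (0,0,0), (0,1,0), (1,0,1), (1,1,0)
Count: 4 out of 8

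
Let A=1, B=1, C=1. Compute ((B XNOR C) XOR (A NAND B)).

Substituting: ((1 XNOR 1) XOR (1 NAND 1))
= 1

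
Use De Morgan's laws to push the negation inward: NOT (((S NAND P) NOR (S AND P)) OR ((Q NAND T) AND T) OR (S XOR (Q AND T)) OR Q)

NOT ((S NAND P) NOR (S AND P)) AND NOT ((Q NAND T) AND T) AND NOT (S XOR (Q AND T)) AND NOT Q
De Morgan's: NOT(OR of terms) = AND of negations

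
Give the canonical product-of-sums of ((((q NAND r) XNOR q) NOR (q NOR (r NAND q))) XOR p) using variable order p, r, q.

ΠM(1, 4, 6, 7) = (p OR r OR NOT q) AND (NOT p OR r OR q) AND (NOT p OR NOT r OR q) AND (NOT p OR NOT r OR NOT q)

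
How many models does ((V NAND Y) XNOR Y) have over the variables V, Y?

Satisfying assignments: (0,1)
Count: 1 out of 4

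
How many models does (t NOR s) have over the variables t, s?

Satisfying assignments: (0,0)
Count: 1 out of 4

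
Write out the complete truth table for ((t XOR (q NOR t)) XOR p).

t | q | p | Output
------------------
0 | 0 | 0 | 1
0 | 0 | 1 | 0
0 | 1 | 0 | 0
0 | 1 | 1 | 1
1 | 0 | 0 | 1
1 | 0 | 1 | 0
1 | 1 | 0 | 1
1 | 1 | 1 | 0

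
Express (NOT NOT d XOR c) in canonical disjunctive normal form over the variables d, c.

(NOT d AND c) OR (d AND NOT c)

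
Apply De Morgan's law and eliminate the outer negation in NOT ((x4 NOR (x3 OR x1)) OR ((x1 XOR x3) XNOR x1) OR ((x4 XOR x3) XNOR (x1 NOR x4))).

NOT (x4 NOR (x3 OR x1)) AND NOT ((x1 XOR x3) XNOR x1) AND NOT ((x4 XOR x3) XNOR (x1 NOR x4))
De Morgan's: NOT(OR of terms) = AND of negations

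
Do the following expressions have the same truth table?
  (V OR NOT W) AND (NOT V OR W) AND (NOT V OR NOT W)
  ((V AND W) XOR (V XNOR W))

Yes, they are equivalent — the two output columns agree on all 4 assignments:
V | W | Expression 1 | Expression 2
-----------------------------------
0 | 0 | 1 | 1
0 | 1 | 0 | 0
1 | 0 | 0 | 0
1 | 1 | 0 | 0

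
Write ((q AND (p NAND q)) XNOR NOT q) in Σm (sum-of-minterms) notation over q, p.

Σm(3) = (q AND p)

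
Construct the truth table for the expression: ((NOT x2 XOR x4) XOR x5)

x2 | x4 | x5 | Output
---------------------
0 | 0 | 0 | 1
0 | 0 | 1 | 0
0 | 1 | 0 | 0
0 | 1 | 1 | 1
1 | 0 | 0 | 0
1 | 0 | 1 | 1
1 | 1 | 0 | 1
1 | 1 | 1 | 0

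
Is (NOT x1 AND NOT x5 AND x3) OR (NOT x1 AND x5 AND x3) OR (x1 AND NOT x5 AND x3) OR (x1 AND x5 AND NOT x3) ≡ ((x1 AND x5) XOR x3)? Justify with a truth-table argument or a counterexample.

Yes, they are equivalent — the two output columns agree on all 8 assignments:
x1 | x5 | x3 | Expression 1 | Expression 2
------------------------------------------
0 | 0 | 0 | 0 | 0
0 | 0 | 1 | 1 | 1
0 | 1 | 0 | 0 | 0
0 | 1 | 1 | 1 | 1
1 | 0 | 0 | 0 | 0
1 | 0 | 1 | 1 | 1
1 | 1 | 0 | 1 | 1
1 | 1 | 1 | 0 | 0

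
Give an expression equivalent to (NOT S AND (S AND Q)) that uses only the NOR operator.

(((S NOR S) NOR (S NOR S)) NOR (((S NOR S) NOR (Q NOR Q)) NOR ((S NOR S) NOR (Q NOR Q))))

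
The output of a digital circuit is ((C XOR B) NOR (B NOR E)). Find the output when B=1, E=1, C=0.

Substituting: ((0 XOR 1) NOR (1 NOR 1))
= 0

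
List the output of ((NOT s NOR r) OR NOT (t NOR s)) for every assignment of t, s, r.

t | s | r | Output
------------------
0 | 0 | 0 | 0
0 | 0 | 1 | 0
0 | 1 | 0 | 1
0 | 1 | 1 | 1
1 | 0 | 0 | 1
1 | 0 | 1 | 1
1 | 1 | 0 | 1
1 | 1 | 1 | 1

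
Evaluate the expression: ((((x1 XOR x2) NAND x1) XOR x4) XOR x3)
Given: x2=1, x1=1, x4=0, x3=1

Substituting: ((((1 XOR 1) NAND 1) XOR 0) XOR 1)
= 0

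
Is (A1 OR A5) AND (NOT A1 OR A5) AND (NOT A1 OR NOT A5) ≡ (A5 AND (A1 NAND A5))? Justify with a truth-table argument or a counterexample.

Yes, they are equivalent — the two output columns agree on all 4 assignments:
A1 | A5 | Expression 1 | Expression 2
-------------------------------------
0 | 0 | 0 | 0
0 | 1 | 1 | 1
1 | 0 | 0 | 0
1 | 1 | 0 | 0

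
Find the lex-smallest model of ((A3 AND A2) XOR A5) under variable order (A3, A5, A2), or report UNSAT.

A3=0, A5=1, A2=0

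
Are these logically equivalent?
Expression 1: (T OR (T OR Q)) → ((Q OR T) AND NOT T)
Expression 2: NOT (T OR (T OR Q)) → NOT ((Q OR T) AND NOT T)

No, Inverse is not equivalent to original (counterexample: Q=0, T=1)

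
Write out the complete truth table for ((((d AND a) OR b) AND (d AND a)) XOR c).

b | d | c | a | Output
----------------------
0 | 0 | 0 | 0 | 0
0 | 0 | 0 | 1 | 0
0 | 0 | 1 | 0 | 1
0 | 0 | 1 | 1 | 1
0 | 1 | 0 | 0 | 0
0 | 1 | 0 | 1 | 1
0 | 1 | 1 | 0 | 1
0 | 1 | 1 | 1 | 0
1 | 0 | 0 | 0 | 0
1 | 0 | 0 | 1 | 0
1 | 0 | 1 | 0 | 1
1 | 0 | 1 | 1 | 1
1 | 1 | 0 | 0 | 0
1 | 1 | 0 | 1 | 1
1 | 1 | 1 | 0 | 1
1 | 1 | 1 | 1 | 0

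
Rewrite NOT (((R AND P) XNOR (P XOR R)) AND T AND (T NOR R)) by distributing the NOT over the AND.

NOT ((R AND P) XNOR (P XOR R)) OR NOT T OR NOT (T NOR R)
De Morgan's: NOT(AND of terms) = OR of negations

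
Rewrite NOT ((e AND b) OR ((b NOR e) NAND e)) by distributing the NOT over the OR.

NOT (e AND b) AND NOT ((b NOR e) NAND e)
De Morgan's: NOT(OR of terms) = AND of negations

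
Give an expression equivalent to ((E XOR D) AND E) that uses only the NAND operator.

((((E NAND (E NAND D)) NAND (D NAND (E NAND D))) NAND E) NAND (((E NAND (E NAND D)) NAND (D NAND (E NAND D))) NAND E))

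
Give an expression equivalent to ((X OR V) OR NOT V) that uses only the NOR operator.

((((X NOR V) NOR (X NOR V)) NOR (V NOR V)) NOR (((X NOR V) NOR (X NOR V)) NOR (V NOR V)))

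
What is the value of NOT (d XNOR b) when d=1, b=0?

Substituting: NOT (1 XNOR 0)
= 1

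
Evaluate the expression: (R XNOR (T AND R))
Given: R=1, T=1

Substituting: (1 XNOR (1 AND 1))
= 1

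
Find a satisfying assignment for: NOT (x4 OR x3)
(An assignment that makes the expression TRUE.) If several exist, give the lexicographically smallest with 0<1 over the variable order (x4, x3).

x4=0, x3=0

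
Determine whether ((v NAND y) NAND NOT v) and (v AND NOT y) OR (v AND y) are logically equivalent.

Yes, they are equivalent — the two output columns agree on all 4 assignments:
v | y | Expression 1 | Expression 2
-----------------------------------
0 | 0 | 0 | 0
0 | 1 | 0 | 0
1 | 0 | 1 | 1
1 | 1 | 1 | 1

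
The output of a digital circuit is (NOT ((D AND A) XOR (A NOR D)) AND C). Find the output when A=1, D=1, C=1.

Substituting: (NOT ((1 AND 1) XOR (1 NOR 1)) AND 1)
= 0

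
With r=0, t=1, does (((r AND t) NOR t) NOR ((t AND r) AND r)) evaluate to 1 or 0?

Substituting: (((0 AND 1) NOR 1) NOR ((1 AND 0) AND 0))
= 1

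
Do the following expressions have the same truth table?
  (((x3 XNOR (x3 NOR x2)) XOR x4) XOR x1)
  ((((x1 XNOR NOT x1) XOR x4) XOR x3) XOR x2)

No. Counterexample: with x4=0, x3=0, x1=1, x2=0, Expression 1 = 1 but Expression 2 = 0.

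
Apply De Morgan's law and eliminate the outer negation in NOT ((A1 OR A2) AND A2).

NOT (A1 OR A2) OR NOT A2
De Morgan's: NOT(AND of terms) = OR of negations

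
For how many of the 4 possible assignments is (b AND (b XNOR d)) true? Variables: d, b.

Satisfying assignments: (1,1)
Count: 1 out of 4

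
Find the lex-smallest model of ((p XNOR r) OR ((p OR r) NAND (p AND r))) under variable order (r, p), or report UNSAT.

r=0, p=0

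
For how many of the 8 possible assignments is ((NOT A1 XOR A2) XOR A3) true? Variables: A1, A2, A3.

Satisfying assignments: (0,0,0), (0,1,1), (1,0,1), (1,1,0)
Count: 4 out of 8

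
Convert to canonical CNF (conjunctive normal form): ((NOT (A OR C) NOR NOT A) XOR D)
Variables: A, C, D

(A OR C OR D) AND (A OR NOT C OR D) AND (NOT A OR C OR NOT D) AND (NOT A OR NOT C OR NOT D)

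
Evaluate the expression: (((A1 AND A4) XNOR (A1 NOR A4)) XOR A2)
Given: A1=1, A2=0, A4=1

Substituting: (((1 AND 1) XNOR (1 NOR 1)) XOR 0)
= 0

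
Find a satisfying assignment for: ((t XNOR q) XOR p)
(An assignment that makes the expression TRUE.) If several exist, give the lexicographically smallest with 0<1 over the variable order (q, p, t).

q=0, p=0, t=0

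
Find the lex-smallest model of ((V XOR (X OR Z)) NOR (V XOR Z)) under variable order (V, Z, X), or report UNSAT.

V=0, Z=0, X=0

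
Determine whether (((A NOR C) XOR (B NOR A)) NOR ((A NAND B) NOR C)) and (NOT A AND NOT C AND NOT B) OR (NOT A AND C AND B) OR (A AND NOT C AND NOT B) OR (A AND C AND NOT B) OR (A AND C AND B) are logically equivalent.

Yes, they are equivalent — the two output columns agree on all 8 assignments:
A | C | B | Expression 1 | Expression 2
---------------------------------------
0 | 0 | 0 | 1 | 1
0 | 0 | 1 | 0 | 0
0 | 1 | 0 | 0 | 0
0 | 1 | 1 | 1 | 1
1 | 0 | 0 | 1 | 1
1 | 0 | 1 | 0 | 0
1 | 1 | 0 | 1 | 1
1 | 1 | 1 | 1 | 1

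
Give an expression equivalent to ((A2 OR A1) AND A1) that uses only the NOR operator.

((((A2 NOR A1) NOR (A2 NOR A1)) NOR ((A2 NOR A1) NOR (A2 NOR A1))) NOR (A1 NOR A1))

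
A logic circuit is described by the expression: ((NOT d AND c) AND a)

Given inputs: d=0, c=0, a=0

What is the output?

Substituting: ((NOT 0 AND 0) AND 0)
= 0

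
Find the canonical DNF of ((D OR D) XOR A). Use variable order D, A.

(NOT D AND A) OR (D AND NOT A)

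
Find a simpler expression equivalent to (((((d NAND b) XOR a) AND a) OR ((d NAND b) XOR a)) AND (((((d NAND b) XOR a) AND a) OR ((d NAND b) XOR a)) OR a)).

By absorption (E AND (E OR v) = E) then absorption (E OR (E AND v) = E):
= ((d NAND b) XOR a)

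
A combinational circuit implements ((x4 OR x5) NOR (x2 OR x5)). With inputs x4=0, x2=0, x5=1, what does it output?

Substituting: ((0 OR 1) NOR (0 OR 1))
= 0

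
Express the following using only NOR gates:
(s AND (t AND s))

((s NOR s) NOR (((t NOR t) NOR (s NOR s)) NOR ((t NOR t) NOR (s NOR s))))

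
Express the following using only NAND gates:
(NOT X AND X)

(((X NAND X) NAND X) NAND ((X NAND X) NAND X))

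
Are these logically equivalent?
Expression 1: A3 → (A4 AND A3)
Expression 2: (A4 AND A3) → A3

No, Converse is not equivalent to original (counterexample: A4=0, A3=1)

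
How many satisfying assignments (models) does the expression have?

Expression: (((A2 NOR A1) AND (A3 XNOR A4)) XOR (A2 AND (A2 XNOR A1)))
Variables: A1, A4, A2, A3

Satisfying assignments: (0,0,0,0), (0,1,0,1), (1,0,1,0), (1,0,1,1), (1,1,1,0), (1,1,1,1)
Count: 6 out of 16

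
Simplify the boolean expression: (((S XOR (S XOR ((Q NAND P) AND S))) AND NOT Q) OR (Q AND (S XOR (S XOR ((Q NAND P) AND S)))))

By distribution ((E AND v) OR (E AND NOT v) = E) then XOR self-cancellation ((E XOR v) XOR v = E):
= ((Q NAND P) AND S)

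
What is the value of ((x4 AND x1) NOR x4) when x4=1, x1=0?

Substituting: ((1 AND 0) NOR 1)
= 0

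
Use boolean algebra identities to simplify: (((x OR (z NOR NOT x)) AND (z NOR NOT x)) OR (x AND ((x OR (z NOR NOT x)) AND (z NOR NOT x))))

By absorption (E OR (E AND v) = E) then absorption (E AND (E OR v) = E):
= (z NOR NOT x)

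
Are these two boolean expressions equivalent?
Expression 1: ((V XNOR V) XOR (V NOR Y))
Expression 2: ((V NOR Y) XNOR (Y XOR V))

No. Counterexample: with V=0, Y=1, Expression 1 = 1 but Expression 2 = 0.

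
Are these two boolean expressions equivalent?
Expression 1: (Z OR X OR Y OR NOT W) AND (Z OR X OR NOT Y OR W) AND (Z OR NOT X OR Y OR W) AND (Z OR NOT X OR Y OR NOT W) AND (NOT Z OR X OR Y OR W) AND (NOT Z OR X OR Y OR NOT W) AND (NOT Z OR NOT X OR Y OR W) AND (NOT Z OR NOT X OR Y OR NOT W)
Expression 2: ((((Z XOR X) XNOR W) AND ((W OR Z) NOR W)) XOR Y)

Yes, they are equivalent — the two output columns agree on all 16 assignments:
Z | X | Y | W | Expression 1 | Expression 2
-------------------------------------------
0 | 0 | 0 | 0 | 1 | 1
0 | 0 | 0 | 1 | 0 | 0
0 | 0 | 1 | 0 | 0 | 0
0 | 0 | 1 | 1 | 1 | 1
0 | 1 | 0 | 0 | 0 | 0
0 | 1 | 0 | 1 | 0 | 0
0 | 1 | 1 | 0 | 1 | 1
0 | 1 | 1 | 1 | 1 | 1
1 | 0 | 0 | 0 | 0 | 0
1 | 0 | 0 | 1 | 0 | 0
1 | 0 | 1 | 0 | 1 | 1
1 | 0 | 1 | 1 | 1 | 1
1 | 1 | 0 | 0 | 0 | 0
1 | 1 | 0 | 1 | 0 | 0
1 | 1 | 1 | 0 | 1 | 1
1 | 1 | 1 | 1 | 1 | 1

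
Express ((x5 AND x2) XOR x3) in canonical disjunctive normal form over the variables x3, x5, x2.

(NOT x3 AND x5 AND x2) OR (x3 AND NOT x5 AND NOT x2) OR (x3 AND NOT x5 AND x2) OR (x3 AND x5 AND NOT x2)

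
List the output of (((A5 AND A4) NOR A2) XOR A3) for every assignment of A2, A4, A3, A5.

A2 | A4 | A3 | A5 | Output
--------------------------
0 | 0 | 0 | 0 | 1
0 | 0 | 0 | 1 | 1
0 | 0 | 1 | 0 | 0
0 | 0 | 1 | 1 | 0
0 | 1 | 0 | 0 | 1
0 | 1 | 0 | 1 | 0
0 | 1 | 1 | 0 | 0
0 | 1 | 1 | 1 | 1
1 | 0 | 0 | 0 | 0
1 | 0 | 0 | 1 | 0
1 | 0 | 1 | 0 | 1
1 | 0 | 1 | 1 | 1
1 | 1 | 0 | 0 | 0
1 | 1 | 0 | 1 | 0
1 | 1 | 1 | 0 | 1
1 | 1 | 1 | 1 | 1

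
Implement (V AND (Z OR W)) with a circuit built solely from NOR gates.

((V NOR V) NOR (((Z NOR W) NOR (Z NOR W)) NOR ((Z NOR W) NOR (Z NOR W))))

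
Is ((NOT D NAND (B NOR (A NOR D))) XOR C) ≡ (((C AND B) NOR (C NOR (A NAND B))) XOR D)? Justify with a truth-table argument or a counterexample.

No. Counterexample: with C=0, A=0, D=1, B=0, Expression 1 = 1 but Expression 2 = 0.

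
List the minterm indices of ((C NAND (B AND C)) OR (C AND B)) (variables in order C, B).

Σm(0, 1, 2, 3) = (NOT C AND NOT B) OR (NOT C AND B) OR (C AND NOT B) OR (C AND B)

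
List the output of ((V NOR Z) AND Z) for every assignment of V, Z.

V | Z | Output
--------------
0 | 0 | 0
0 | 1 | 0
1 | 0 | 0
1 | 1 | 0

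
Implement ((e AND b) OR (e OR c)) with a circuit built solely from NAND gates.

((((e NAND b) NAND (e NAND b)) NAND ((e NAND b) NAND (e NAND b))) NAND (((e NAND e) NAND (c NAND c)) NAND ((e NAND e) NAND (c NAND c))))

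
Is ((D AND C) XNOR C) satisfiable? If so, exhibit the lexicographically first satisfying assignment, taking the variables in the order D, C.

D=0, C=0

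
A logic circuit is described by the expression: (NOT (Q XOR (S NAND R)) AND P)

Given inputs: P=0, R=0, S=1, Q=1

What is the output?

Substituting: (NOT (1 XOR (1 NAND 0)) AND 0)
= 0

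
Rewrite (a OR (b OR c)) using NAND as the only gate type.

((a NAND a) NAND (((b NAND b) NAND (c NAND c)) NAND ((b NAND b) NAND (c NAND c))))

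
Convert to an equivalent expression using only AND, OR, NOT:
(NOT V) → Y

V OR Y
(Implication elimination: A → B = NOT A OR B)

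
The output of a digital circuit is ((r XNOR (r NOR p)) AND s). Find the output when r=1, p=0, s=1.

Substituting: ((1 XNOR (1 NOR 0)) AND 1)
= 0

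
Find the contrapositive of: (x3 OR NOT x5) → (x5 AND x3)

Contrapositive: NOT (x5 AND x3) → NOT (x3 OR NOT x5)
Note: A statement and its contrapositive are logically equivalent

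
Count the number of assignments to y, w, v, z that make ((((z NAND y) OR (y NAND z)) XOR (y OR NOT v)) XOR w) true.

Satisfying assignments: (0,0,1,0), (0,0,1,1), (0,1,0,0), (0,1,0,1), (1,0,0,1), (1,0,1,1), (1,1,0,0), (1,1,1,0)
Count: 8 out of 16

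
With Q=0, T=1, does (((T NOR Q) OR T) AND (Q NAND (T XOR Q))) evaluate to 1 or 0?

Substituting: (((1 NOR 0) OR 1) AND (0 NAND (1 XOR 0)))
= 1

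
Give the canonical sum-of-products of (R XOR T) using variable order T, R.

Σm(1, 2) = (NOT T AND R) OR (T AND NOT R)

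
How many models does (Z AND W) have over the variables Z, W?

Satisfying assignments: (1,1)
Count: 1 out of 4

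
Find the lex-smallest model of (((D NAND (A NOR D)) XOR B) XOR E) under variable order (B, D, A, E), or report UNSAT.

B=0, D=0, A=0, E=0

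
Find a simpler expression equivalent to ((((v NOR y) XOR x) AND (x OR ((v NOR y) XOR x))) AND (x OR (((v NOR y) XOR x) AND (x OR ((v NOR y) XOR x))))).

By absorption (E AND (E OR v) = E) then absorption (E AND (E OR v) = E):
= ((v NOR y) XOR x)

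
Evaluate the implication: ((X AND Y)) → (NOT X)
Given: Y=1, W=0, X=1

Antecedent ((X AND Y)) = 1; consequent (NOT X) = 0.
1 → 0 = 0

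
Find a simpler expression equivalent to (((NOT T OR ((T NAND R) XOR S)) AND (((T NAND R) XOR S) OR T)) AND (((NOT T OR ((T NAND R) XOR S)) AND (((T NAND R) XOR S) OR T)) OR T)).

By absorption (E AND (E OR v) = E) then distribution ((E OR v) AND (E OR NOT v) = E):
= ((T NAND R) XOR S)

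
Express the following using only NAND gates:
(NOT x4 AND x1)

(((x4 NAND x4) NAND x1) NAND ((x4 NAND x4) NAND x1))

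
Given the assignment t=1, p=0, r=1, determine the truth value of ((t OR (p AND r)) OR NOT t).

Substituting: ((1 OR (0 AND 1)) OR NOT 1)
= 1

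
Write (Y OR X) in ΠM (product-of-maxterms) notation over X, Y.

ΠM(0) = (X OR Y)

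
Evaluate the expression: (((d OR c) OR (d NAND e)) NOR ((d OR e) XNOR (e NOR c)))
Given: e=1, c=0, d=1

Substituting: (((1 OR 0) OR (1 NAND 1)) NOR ((1 OR 1) XNOR (1 NOR 0)))
= 0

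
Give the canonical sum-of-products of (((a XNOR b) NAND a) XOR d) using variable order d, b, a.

Σm(0, 1, 2, 7) = (NOT d AND NOT b AND NOT a) OR (NOT d AND NOT b AND a) OR (NOT d AND b AND NOT a) OR (d AND b AND a)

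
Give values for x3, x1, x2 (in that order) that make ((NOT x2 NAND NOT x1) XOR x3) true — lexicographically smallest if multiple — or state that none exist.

x3=0, x1=0, x2=1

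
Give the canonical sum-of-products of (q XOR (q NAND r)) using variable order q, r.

Σm(0, 1, 3) = (NOT q AND NOT r) OR (NOT q AND r) OR (q AND r)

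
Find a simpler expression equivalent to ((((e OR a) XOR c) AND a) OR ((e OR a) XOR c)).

By absorption (E OR (E AND v) = E):
= ((e OR a) XOR c)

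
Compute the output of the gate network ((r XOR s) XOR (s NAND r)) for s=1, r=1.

Substituting: ((1 XOR 1) XOR (1 NAND 1))
= 0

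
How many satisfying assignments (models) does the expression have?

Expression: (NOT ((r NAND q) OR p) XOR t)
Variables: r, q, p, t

Satisfying assignments: (0,0,0,1), (0,0,1,1), (0,1,0,1), (0,1,1,1), (1,0,0,1), (1,0,1,1), (1,1,0,0), (1,1,1,1)
Count: 8 out of 16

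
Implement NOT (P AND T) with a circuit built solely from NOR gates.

(((P NOR P) NOR (T NOR T)) NOR ((P NOR P) NOR (T NOR T)))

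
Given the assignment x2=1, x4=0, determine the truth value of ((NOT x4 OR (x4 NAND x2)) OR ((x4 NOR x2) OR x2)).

Substituting: ((NOT 0 OR (0 NAND 1)) OR ((0 NOR 1) OR 1))
= 1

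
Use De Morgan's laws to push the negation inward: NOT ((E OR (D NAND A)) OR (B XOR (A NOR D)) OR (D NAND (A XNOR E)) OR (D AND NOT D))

NOT (E OR (D NAND A)) AND NOT (B XOR (A NOR D)) AND NOT (D NAND (A XNOR E)) AND NOT (D AND NOT D)
De Morgan's: NOT(OR of terms) = AND of negations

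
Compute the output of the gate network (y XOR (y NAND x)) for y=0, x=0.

Substituting: (0 XOR (0 NAND 0))
= 1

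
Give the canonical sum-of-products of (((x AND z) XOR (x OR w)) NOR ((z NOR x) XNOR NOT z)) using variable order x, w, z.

Σm() = FALSE (no minterms)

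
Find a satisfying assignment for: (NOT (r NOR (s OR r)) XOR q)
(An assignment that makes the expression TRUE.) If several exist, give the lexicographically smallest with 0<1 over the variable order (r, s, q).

r=0, s=0, q=1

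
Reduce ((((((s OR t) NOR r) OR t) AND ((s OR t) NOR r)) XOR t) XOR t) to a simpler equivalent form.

By XOR self-cancellation ((E XOR v) XOR v = E) then absorption (E AND (E OR v) = E):
= ((s OR t) NOR r)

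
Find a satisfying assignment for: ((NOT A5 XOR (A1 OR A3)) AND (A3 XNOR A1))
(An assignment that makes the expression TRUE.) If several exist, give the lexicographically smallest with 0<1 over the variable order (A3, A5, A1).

A3=0, A5=0, A1=0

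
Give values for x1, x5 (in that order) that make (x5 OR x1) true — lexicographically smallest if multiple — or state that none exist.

x1=0, x5=1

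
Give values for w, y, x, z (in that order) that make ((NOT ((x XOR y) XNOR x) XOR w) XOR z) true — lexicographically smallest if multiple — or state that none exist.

w=0, y=0, x=0, z=1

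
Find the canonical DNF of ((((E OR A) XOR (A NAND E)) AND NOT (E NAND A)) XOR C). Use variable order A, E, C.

(NOT A AND NOT E AND C) OR (NOT A AND E AND C) OR (A AND NOT E AND C) OR (A AND E AND NOT C)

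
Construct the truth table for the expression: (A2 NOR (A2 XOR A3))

A2 | A3 | Output
----------------
0 | 0 | 1
0 | 1 | 0
1 | 0 | 0
1 | 1 | 0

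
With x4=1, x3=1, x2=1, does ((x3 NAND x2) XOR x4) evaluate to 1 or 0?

Substituting: ((1 NAND 1) XOR 1)
= 1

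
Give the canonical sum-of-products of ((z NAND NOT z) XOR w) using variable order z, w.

Σm(0, 2) = (NOT z AND NOT w) OR (z AND NOT w)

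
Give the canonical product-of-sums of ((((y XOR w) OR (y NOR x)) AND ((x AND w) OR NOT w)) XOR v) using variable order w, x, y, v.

ΠM(1, 3, 4, 7, 8, 10, 13, 14) = (w OR x OR y OR NOT v) AND (w OR x OR NOT y OR NOT v) AND (w OR NOT x OR y OR v) AND (w OR NOT x OR NOT y OR NOT v) AND (NOT w OR x OR y OR v) AND (NOT w OR x OR NOT y OR v) AND (NOT w OR NOT x OR y OR NOT v) AND (NOT w OR NOT x OR NOT y OR v)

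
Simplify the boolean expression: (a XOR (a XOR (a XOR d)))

By XOR self-cancellation ((E XOR v) XOR v = E):
= (a XOR d)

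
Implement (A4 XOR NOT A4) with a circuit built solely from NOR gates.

((((A4 NOR (A4 NOR A4)) NOR (A4 NOR (A4 NOR A4))) NOR ((A4 NOR (A4 NOR A4)) NOR (A4 NOR (A4 NOR A4)))) NOR ((((A4 NOR A4) NOR ((A4 NOR A4) NOR (A4 NOR A4))) NOR ((A4 NOR A4) NOR ((A4 NOR A4) NOR (A4 NOR A4)))) NOR (((A4 NOR A4) NOR ((A4 NOR A4) NOR (A4 NOR A4))) NOR ((A4 NOR A4) NOR ((A4 NOR A4) NOR (A4 NOR A4))))))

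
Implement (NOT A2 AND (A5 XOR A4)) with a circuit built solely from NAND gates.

(((A2 NAND A2) NAND ((A5 NAND (A5 NAND A4)) NAND (A4 NAND (A5 NAND A4)))) NAND ((A2 NAND A2) NAND ((A5 NAND (A5 NAND A4)) NAND (A4 NAND (A5 NAND A4)))))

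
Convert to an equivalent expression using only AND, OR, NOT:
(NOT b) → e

b OR e
(Implication elimination: A → B = NOT A OR B)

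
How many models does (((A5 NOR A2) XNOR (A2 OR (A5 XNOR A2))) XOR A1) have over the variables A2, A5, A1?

Satisfying assignments: (0,0,0), (0,1,0), (1,0,1), (1,1,1)
Count: 4 out of 8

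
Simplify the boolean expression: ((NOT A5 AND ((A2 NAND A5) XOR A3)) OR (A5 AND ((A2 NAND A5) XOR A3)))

By distribution ((E AND v) OR (E AND NOT v) = E):
= ((A2 NAND A5) XOR A3)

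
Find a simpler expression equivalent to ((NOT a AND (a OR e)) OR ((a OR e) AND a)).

By distribution ((E AND v) OR (E AND NOT v) = E):
= (a OR e)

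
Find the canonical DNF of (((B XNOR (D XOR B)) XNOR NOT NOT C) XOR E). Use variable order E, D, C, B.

(NOT E AND NOT D AND C AND NOT B) OR (NOT E AND NOT D AND C AND B) OR (NOT E AND D AND NOT C AND NOT B) OR (NOT E AND D AND NOT C AND B) OR (E AND NOT D AND NOT C AND NOT B) OR (E AND NOT D AND NOT C AND B) OR (E AND D AND C AND NOT B) OR (E AND D AND C AND B)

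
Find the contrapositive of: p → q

Contrapositive: NOT q → NOT p
Note: A statement and its contrapositive are logically equivalent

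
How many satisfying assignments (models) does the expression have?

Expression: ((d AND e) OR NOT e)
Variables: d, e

Satisfying assignments: (0,0), (1,0), (1,1)
Count: 3 out of 4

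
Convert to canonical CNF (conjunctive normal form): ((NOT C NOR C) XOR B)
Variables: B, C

(B OR C) AND (B OR NOT C)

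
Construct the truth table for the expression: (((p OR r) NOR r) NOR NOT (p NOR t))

p | r | t | Output
------------------
0 | 0 | 0 | 0
0 | 0 | 1 | 0
0 | 1 | 0 | 1
0 | 1 | 1 | 0
1 | 0 | 0 | 0
1 | 0 | 1 | 0
1 | 1 | 0 | 0
1 | 1 | 1 | 0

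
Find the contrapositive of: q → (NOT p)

Contrapositive: p → NOT q
Note: A statement and its contrapositive are logically equivalent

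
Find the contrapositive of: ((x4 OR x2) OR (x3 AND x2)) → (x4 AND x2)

Contrapositive: NOT (x4 AND x2) → NOT ((x4 OR x2) OR (x3 AND x2))
Note: A statement and its contrapositive are logically equivalent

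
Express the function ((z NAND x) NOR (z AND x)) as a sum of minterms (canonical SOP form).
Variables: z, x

Σm() = FALSE (no minterms)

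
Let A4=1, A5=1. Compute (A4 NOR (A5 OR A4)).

Substituting: (1 NOR (1 OR 1))
= 0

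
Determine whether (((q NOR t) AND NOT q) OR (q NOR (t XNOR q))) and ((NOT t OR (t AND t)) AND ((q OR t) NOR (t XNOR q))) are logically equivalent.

No. Counterexample: with t=0, q=0, Expression 1 = 1 but Expression 2 = 0.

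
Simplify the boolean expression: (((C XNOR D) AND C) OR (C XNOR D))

By absorption (E OR (E AND v) = E):
= (C XNOR D)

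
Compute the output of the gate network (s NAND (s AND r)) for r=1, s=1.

Substituting: (1 NAND (1 AND 1))
= 0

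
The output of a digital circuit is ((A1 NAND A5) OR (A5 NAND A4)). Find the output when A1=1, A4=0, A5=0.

Substituting: ((1 NAND 0) OR (0 NAND 0))
= 1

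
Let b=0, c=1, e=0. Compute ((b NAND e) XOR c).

Substituting: ((0 NAND 0) XOR 1)
= 0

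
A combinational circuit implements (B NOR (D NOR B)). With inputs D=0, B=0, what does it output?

Substituting: (0 NOR (0 NOR 0))
= 0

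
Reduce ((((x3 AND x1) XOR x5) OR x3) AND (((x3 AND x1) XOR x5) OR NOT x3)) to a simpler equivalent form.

By distribution ((E OR v) AND (E OR NOT v) = E):
= ((x3 AND x1) XOR x5)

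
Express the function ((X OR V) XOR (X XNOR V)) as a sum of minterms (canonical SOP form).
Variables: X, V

Σm(0, 1, 2) = (NOT X AND NOT V) OR (NOT X AND V) OR (X AND NOT V)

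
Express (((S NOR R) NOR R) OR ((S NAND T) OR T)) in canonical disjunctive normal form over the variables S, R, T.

(NOT S AND NOT R AND NOT T) OR (NOT S AND NOT R AND T) OR (NOT S AND R AND NOT T) OR (NOT S AND R AND T) OR (S AND NOT R AND NOT T) OR (S AND NOT R AND T) OR (S AND R AND NOT T) OR (S AND R AND T)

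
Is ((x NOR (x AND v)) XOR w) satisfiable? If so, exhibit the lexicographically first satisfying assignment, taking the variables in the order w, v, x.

w=0, v=0, x=0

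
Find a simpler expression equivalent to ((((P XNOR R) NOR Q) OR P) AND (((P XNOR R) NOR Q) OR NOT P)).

By distribution ((E OR v) AND (E OR NOT v) = E):
= ((P XNOR R) NOR Q)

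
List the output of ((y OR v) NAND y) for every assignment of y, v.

y | v | Output
--------------
0 | 0 | 1
0 | 1 | 1
1 | 0 | 0
1 | 1 | 0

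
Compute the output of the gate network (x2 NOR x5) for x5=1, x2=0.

Substituting: (0 NOR 1)
= 0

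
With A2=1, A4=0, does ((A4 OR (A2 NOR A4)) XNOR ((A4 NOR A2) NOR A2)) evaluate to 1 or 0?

Substituting: ((0 OR (1 NOR 0)) XNOR ((0 NOR 1) NOR 1))
= 1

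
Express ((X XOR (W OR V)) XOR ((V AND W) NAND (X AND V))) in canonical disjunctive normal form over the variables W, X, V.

(NOT W AND NOT X AND NOT V) OR (NOT W AND X AND V) OR (W AND X AND NOT V)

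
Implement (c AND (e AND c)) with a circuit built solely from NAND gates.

((c NAND ((e NAND c) NAND (e NAND c))) NAND (c NAND ((e NAND c) NAND (e NAND c))))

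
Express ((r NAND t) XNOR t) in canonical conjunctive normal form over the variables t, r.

(t OR r) AND (t OR NOT r) AND (NOT t OR NOT r)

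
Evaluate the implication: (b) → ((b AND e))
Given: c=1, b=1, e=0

Antecedent (b) = 1; consequent ((b AND e)) = 0.
1 → 0 = 0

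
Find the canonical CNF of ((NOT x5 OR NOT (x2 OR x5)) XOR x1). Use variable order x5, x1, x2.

(x5 OR NOT x1 OR x2) AND (x5 OR NOT x1 OR NOT x2) AND (NOT x5 OR x1 OR x2) AND (NOT x5 OR x1 OR NOT x2)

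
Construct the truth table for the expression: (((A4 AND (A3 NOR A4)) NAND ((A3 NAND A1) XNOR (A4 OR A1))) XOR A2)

A1 | A4 | A2 | A3 | Output
--------------------------
0 | 0 | 0 | 0 | 1
0 | 0 | 0 | 1 | 1
0 | 0 | 1 | 0 | 0
0 | 0 | 1 | 1 | 0
0 | 1 | 0 | 0 | 1
0 | 1 | 0 | 1 | 1
0 | 1 | 1 | 0 | 0
0 | 1 | 1 | 1 | 0
1 | 0 | 0 | 0 | 1
1 | 0 | 0 | 1 | 1
1 | 0 | 1 | 0 | 0
1 | 0 | 1 | 1 | 0
1 | 1 | 0 | 0 | 1
1 | 1 | 0 | 1 | 1
1 | 1 | 1 | 0 | 0
1 | 1 | 1 | 1 | 0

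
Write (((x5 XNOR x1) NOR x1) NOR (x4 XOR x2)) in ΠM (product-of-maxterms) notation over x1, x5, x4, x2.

ΠM(1, 2, 4, 5, 6, 7, 9, 10, 13, 14) = (x1 OR x5 OR x4 OR NOT x2) AND (x1 OR x5 OR NOT x4 OR x2) AND (x1 OR NOT x5 OR x4 OR x2) AND (x1 OR NOT x5 OR x4 OR NOT x2) AND (x1 OR NOT x5 OR NOT x4 OR x2) AND (x1 OR NOT x5 OR NOT x4 OR NOT x2) AND (NOT x1 OR x5 OR x4 OR NOT x2) AND (NOT x1 OR x5 OR NOT x4 OR x2) AND (NOT x1 OR NOT x5 OR x4 OR NOT x2) AND (NOT x1 OR NOT x5 OR NOT x4 OR x2)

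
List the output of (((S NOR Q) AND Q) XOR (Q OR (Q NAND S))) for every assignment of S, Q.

S | Q | Output
--------------
0 | 0 | 1
0 | 1 | 1
1 | 0 | 1
1 | 1 | 1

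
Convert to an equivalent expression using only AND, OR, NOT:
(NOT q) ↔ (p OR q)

((NOT q) AND (p OR q)) OR (q AND NOT (p OR q))
(Biconditional = both true or both false)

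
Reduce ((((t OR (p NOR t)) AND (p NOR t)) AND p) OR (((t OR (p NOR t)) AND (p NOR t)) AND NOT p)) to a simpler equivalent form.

By distribution ((E AND v) OR (E AND NOT v) = E) then absorption (E AND (E OR v) = E):
= (p NOR t)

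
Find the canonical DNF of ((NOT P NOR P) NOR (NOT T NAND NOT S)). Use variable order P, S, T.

(NOT P AND NOT S AND NOT T) OR (P AND NOT S AND NOT T)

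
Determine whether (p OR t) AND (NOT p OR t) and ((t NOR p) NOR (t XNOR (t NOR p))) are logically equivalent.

Yes, they are equivalent — the two output columns agree on all 4 assignments:
p | t | Expression 1 | Expression 2
-----------------------------------
0 | 0 | 0 | 0
0 | 1 | 1 | 1
1 | 0 | 0 | 0
1 | 1 | 1 | 1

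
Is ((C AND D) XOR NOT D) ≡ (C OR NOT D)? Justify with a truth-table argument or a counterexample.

Yes, they are equivalent — the two output columns agree on all 4 assignments:
C | D | Expression 1 | Expression 2
-----------------------------------
0 | 0 | 1 | 1
0 | 1 | 0 | 0
1 | 0 | 1 | 1
1 | 1 | 1 | 1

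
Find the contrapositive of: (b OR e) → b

Contrapositive: NOT b → NOT (b OR e)
Note: A statement and its contrapositive are logically equivalent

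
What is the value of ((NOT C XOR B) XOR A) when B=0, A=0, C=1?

Substituting: ((NOT 1 XOR 0) XOR 0)
= 0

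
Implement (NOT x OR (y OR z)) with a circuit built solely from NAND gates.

(((x NAND x) NAND (x NAND x)) NAND (((y NAND y) NAND (z NAND z)) NAND ((y NAND y) NAND (z NAND z))))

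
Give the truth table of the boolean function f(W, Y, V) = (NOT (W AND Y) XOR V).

W | Y | V | Output
------------------
0 | 0 | 0 | 1
0 | 0 | 1 | 0
0 | 1 | 0 | 1
0 | 1 | 1 | 0
1 | 0 | 0 | 1
1 | 0 | 1 | 0
1 | 1 | 0 | 0
1 | 1 | 1 | 1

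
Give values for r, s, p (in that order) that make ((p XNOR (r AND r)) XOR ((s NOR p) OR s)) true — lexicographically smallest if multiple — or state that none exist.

r=0, s=1, p=1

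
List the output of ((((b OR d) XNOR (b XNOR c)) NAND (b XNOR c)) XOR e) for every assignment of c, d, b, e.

c | d | b | e | Output
----------------------
0 | 0 | 0 | 0 | 1
0 | 0 | 0 | 1 | 0
0 | 0 | 1 | 0 | 1
0 | 0 | 1 | 1 | 0
0 | 1 | 0 | 0 | 0
0 | 1 | 0 | 1 | 1
0 | 1 | 1 | 0 | 1
0 | 1 | 1 | 1 | 0
1 | 0 | 0 | 0 | 1
1 | 0 | 0 | 1 | 0
1 | 0 | 1 | 0 | 0
1 | 0 | 1 | 1 | 1
1 | 1 | 0 | 0 | 1
1 | 1 | 0 | 1 | 0
1 | 1 | 1 | 0 | 0
1 | 1 | 1 | 1 | 1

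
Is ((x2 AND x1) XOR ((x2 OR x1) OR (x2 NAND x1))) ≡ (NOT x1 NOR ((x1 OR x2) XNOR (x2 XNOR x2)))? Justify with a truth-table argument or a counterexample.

No. Counterexample: with x1=0, x2=0, Expression 1 = 1 but Expression 2 = 0.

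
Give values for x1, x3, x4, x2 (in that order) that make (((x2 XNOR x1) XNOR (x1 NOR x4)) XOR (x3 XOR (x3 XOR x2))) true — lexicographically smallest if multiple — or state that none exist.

x1=0, x3=0, x4=0, x2=0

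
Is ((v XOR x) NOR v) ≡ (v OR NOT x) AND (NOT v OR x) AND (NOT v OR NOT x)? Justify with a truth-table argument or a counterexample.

Yes, they are equivalent — the two output columns agree on all 4 assignments:
v | x | Expression 1 | Expression 2
-----------------------------------
0 | 0 | 1 | 1
0 | 1 | 0 | 0
1 | 0 | 0 | 0
1 | 1 | 0 | 0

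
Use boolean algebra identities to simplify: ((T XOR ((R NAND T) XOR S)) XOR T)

By XOR self-cancellation ((E XOR v) XOR v = E):
= ((R NAND T) XOR S)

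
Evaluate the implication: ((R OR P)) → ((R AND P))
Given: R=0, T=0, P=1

Antecedent ((R OR P)) = 1; consequent ((R AND P)) = 0.
1 → 0 = 0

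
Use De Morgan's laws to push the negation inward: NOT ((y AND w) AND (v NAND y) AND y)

NOT (y AND w) OR NOT (v NAND y) OR NOT y
De Morgan's: NOT(AND of terms) = OR of negations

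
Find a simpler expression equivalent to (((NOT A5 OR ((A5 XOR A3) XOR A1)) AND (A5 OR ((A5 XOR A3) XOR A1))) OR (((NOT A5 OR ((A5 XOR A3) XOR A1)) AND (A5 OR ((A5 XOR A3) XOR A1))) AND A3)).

By absorption (E OR (E AND v) = E) then distribution ((E OR v) AND (E OR NOT v) = E):
= ((A5 XOR A3) XOR A1)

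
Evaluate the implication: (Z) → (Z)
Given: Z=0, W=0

Antecedent (Z) = 0; consequent (Z) = 0.
0 → 0 = 1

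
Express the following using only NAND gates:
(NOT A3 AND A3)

(((A3 NAND A3) NAND A3) NAND ((A3 NAND A3) NAND A3))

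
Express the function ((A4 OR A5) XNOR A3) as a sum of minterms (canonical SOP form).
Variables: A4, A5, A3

Σm(0, 3, 5, 7) = (NOT A4 AND NOT A5 AND NOT A3) OR (NOT A4 AND A5 AND A3) OR (A4 AND NOT A5 AND A3) OR (A4 AND A5 AND A3)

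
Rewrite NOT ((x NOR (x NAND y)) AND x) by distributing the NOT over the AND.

NOT (x NOR (x NAND y)) OR NOT x
De Morgan's: NOT(AND of terms) = OR of negations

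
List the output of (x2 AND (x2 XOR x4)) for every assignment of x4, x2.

x4 | x2 | Output
----------------
0 | 0 | 0
0 | 1 | 1
1 | 0 | 0
1 | 1 | 0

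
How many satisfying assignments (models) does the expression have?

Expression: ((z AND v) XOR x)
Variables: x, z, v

Satisfying assignments: (0,1,1), (1,0,0), (1,0,1), (1,1,0)
Count: 4 out of 8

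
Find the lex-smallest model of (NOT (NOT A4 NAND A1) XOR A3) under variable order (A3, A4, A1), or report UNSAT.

A3=0, A4=0, A1=1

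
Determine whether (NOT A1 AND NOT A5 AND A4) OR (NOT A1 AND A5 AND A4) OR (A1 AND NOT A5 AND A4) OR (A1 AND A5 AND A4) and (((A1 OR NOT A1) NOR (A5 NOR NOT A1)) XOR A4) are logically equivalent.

Yes, they are equivalent — the two output columns agree on all 8 assignments:
A1 | A5 | A4 | Expression 1 | Expression 2
------------------------------------------
0 | 0 | 0 | 0 | 0
0 | 0 | 1 | 1 | 1
0 | 1 | 0 | 0 | 0
0 | 1 | 1 | 1 | 1
1 | 0 | 0 | 0 | 0
1 | 0 | 1 | 1 | 1
1 | 1 | 0 | 0 | 0
1 | 1 | 1 | 1 | 1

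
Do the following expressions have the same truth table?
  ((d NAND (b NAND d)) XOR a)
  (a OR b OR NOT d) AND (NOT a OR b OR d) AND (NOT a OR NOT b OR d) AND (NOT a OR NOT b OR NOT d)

Yes, they are equivalent — the two output columns agree on all 8 assignments:
a | b | d | Expression 1 | Expression 2
---------------------------------------
0 | 0 | 0 | 1 | 1
0 | 0 | 1 | 0 | 0
0 | 1 | 0 | 1 | 1
0 | 1 | 1 | 1 | 1
1 | 0 | 0 | 0 | 0
1 | 0 | 1 | 1 | 1
1 | 1 | 0 | 0 | 0
1 | 1 | 1 | 0 | 0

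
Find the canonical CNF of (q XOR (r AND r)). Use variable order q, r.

(q OR r) AND (NOT q OR NOT r)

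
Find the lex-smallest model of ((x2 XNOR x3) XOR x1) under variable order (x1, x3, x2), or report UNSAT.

x1=0, x3=0, x2=0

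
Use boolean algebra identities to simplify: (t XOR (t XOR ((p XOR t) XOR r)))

By XOR self-cancellation ((E XOR v) XOR v = E):
= ((p XOR t) XOR r)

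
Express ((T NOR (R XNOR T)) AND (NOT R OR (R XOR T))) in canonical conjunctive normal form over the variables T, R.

(T OR R) AND (NOT T OR R) AND (NOT T OR NOT R)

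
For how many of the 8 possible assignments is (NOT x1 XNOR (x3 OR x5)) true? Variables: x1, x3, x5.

Satisfying assignments: (0,0,1), (0,1,0), (0,1,1), (1,0,0)
Count: 4 out of 8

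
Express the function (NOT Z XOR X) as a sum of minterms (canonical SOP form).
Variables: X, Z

Σm(0, 3) = (NOT X AND NOT Z) OR (X AND Z)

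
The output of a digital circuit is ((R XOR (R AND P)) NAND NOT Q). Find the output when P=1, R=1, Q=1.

Substituting: ((1 XOR (1 AND 1)) NAND NOT 1)
= 1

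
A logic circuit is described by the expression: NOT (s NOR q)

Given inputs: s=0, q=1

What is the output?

Substituting: NOT (0 NOR 1)
= 1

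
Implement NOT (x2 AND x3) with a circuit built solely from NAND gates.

(((x2 NAND x3) NAND (x2 NAND x3)) NAND ((x2 NAND x3) NAND (x2 NAND x3)))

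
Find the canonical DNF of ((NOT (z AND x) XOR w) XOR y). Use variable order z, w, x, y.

(NOT z AND NOT w AND NOT x AND NOT y) OR (NOT z AND NOT w AND x AND NOT y) OR (NOT z AND w AND NOT x AND y) OR (NOT z AND w AND x AND y) OR (z AND NOT w AND NOT x AND NOT y) OR (z AND NOT w AND x AND y) OR (z AND w AND NOT x AND y) OR (z AND w AND x AND NOT y)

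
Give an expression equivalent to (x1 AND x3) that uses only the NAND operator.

((x1 NAND x3) NAND (x1 NAND x3))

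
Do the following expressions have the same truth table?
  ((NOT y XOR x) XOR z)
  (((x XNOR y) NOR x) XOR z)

No. Counterexample: with x=0, y=0, z=0, Expression 1 = 1 but Expression 2 = 0.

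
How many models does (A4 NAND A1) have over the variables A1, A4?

Satisfying assignments: (0,0), (0,1), (1,0)
Count: 3 out of 4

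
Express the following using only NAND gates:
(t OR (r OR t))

((t NAND t) NAND (((r NAND r) NAND (t NAND t)) NAND ((r NAND r) NAND (t NAND t))))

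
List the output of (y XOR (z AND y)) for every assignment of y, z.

y | z | Output
--------------
0 | 0 | 0
0 | 1 | 0
1 | 0 | 1
1 | 1 | 0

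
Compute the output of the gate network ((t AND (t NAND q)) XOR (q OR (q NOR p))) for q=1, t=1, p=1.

Substituting: ((1 AND (1 NAND 1)) XOR (1 OR (1 NOR 1)))
= 1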